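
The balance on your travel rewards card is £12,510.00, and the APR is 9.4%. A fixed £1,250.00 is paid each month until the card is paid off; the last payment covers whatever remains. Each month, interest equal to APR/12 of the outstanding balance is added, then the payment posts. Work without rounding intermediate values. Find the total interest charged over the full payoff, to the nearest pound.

Monthly rate r = 9.4%/12 = 0.783333% = 0.00783333.
Payoff takes n = ⌈−ln(1 − rB₀/P)/ln(1+r)⌉ = ⌈10.463⌉ = 11 payments; the last is £579.77.
Total paid = 10·£1,250.00 + £579.77 = £13,079.77.
Total interest = total paid − principal = £13,079.77 − £12,510.00 = £569.77.

£570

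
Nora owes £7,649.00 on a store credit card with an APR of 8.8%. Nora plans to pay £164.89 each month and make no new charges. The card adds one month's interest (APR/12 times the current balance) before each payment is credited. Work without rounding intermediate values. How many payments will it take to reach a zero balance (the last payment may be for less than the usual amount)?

57 months

Monthly rate r = 8.8%/12 = 0.733333% = 0.00733333.
Recurrence: B ← B·(1+r) − £164.89.
Month 1: interest £56.09; balance after payment £7,540.20.
Month 2: interest £55.29; balance after payment £7,430.61.
Closed form: n = −ln(1 − rB₀/P)/ln(1+r) = −ln(0.65982)/ln(1.00733) ≈ 56.907, so the balance reaches zero during payment 57.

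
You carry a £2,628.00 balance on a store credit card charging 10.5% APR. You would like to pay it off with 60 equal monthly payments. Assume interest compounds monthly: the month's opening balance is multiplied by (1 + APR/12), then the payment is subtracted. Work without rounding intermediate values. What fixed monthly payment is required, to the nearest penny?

Monthly rate r = 10.5%/12 = 0.875% = 0.00875.
Level-payment amortization: P = B₀·r / (1 − (1+r)^(−n)) = 2628.00·0.00875 / (1 − 1.00875^(−60)).
Denominator 1 − (1+r)^(−60) = 0.407092238.
P = 22.995 / 0.407092238 ≈ 56.49.

£56.49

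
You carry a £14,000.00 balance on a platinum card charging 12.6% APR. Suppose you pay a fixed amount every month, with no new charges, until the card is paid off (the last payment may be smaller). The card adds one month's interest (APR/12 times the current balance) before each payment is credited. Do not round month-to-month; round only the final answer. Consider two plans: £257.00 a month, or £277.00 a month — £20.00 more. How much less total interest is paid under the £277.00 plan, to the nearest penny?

Monthly rate r = 12.6%/12 = 1.05% = 0.0105.
At £257.00/mo: n = ⌈−ln(1 − rB₀/P)/ln(1+r)⌉ = 82 payments (last £62.49); total interest = total paid − £14,000.00 = £6,879.49.
At £277.00/mo: 73 payments (last £117.69); total interest £6,061.69.
Interest saved = £6,879.49 − £6,061.69 = £817.80.

£817.80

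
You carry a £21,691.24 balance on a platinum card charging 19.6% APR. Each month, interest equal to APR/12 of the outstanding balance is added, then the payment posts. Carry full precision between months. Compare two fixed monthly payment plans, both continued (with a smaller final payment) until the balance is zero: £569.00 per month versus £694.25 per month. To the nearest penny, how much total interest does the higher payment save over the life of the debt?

£3,632.38

Monthly rate r = 19.6%/12 = 1.63333% = 0.0163333.
At £569.00/mo: n = ⌈−ln(1 − rB₀/P)/ln(1+r)⌉ = 61 payments (last £88.78); total interest = total paid − £21,691.24 = £12,537.54.
At £694.25/mo: 45 payments (last £49.40); total interest £8,905.16.
Interest saved = £12,537.54 − £8,905.16 = £3,632.38.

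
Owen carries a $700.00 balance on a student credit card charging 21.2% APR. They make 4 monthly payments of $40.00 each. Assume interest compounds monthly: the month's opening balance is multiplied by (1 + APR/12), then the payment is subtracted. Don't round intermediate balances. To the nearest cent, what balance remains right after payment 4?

Monthly rate r = 21.2%/12 = 1.76667% = 0.0176667.
Each month: B ← B·(1+r) − $40.00.
Month 1: interest $12.37; balance after payment $672.37.
Month 2: interest $11.88; balance after payment $644.25.
Month 3: interest $11.38; balance after payment $615.63.
Month 4: interest $10.88; balance after payment $586.50.

$586.50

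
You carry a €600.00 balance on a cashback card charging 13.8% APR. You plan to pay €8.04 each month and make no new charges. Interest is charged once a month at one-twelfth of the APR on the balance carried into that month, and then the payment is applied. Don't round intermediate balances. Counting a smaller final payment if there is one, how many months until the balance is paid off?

171 payments

Monthly rate r = 13.8%/12 = 1.15% = 0.0115.
Recurrence: B ← B·(1+r) − €8.04.
Month 1: interest €6.90; balance after payment €598.86.
Month 2: interest €6.89; balance after payment €597.71.
Closed form: n = −ln(1 − rB₀/P)/ln(1+r) = −ln(0.14179)/ln(1.0115) ≈ 170.836, so the balance reaches zero during payment 171.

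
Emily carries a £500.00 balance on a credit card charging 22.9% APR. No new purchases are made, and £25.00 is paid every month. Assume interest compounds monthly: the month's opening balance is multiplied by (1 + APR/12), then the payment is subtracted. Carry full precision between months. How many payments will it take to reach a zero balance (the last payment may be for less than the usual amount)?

Monthly rate r = 22.9%/12 = 1.90833% = 0.0190833.
Recurrence: B ← B·(1+r) − £25.00.
Month 1: interest £9.54; balance after payment £484.54.
Month 2: interest £9.25; balance after payment £468.79.
Closed form: n = −ln(1 − rB₀/P)/ln(1+r) = −ln(0.61833)/ln(1.01908) ≈ 25.431, so the balance reaches zero during payment 26.

26 months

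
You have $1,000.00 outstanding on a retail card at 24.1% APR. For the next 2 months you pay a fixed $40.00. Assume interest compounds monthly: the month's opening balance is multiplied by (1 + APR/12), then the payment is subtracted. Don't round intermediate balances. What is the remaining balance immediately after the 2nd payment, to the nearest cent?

$959.77

Monthly rate r = 24.1%/12 = 2.00833% = 0.0200833.
Each month: B ← B·(1+r) − $40.00.
Month 1: interest $20.08; balance after payment $980.08.
Month 2: interest $19.68; balance after payment $959.77.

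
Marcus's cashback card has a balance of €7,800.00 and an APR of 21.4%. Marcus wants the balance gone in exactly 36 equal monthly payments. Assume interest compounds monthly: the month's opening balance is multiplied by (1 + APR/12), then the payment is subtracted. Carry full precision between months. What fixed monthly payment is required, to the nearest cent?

Monthly rate r = 21.4%/12 = 1.78333% = 0.0178333.
Level-payment amortization: P = B₀·r / (1 − (1+r)^(−n)) = 7800.00·0.0178333 / (1 − 1.01783^(−36)).
Denominator 1 − (1+r)^(−36) = 0.470775558.
P = 139.1 / 0.470775558 ≈ 295.47.

€295.47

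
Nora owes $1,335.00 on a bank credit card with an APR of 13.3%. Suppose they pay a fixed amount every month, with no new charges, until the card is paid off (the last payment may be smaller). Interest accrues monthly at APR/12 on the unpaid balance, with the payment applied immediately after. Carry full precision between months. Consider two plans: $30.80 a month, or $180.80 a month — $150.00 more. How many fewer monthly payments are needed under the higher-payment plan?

Monthly rate r = 13.3%/12 = 1.10833% = 0.0110833.
At $30.80/mo: n = ⌈−ln(1 − rB₀/P)/ln(1+r)⌉ = 60 payments (last $12.26); total interest = total paid − $1,335.00 = $494.46.
At $180.80/mo: 8 payments (last $135.10); total interest $65.70.
Payments saved = 60 − 8 = 52.

52 fewer payments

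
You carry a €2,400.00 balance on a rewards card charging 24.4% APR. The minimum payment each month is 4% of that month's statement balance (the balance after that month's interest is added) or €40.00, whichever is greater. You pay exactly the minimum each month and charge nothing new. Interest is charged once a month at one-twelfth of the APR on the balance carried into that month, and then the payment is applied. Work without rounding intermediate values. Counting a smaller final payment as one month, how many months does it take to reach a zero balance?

Monthly rate r = 24.4%/12 = 2.03333% = 0.0203333.
While 4% of the post-interest balance exceeds €40.00, each month B ← (B·(1+r))·(1 − 0.04), i.e. B shrinks by the factor (1+r)·0.96 = 0.97952.
This holds for months 1–44. Entering month 45 the balance is €965.60; 4% of the post-interest balance is now below €40.00, so the flat €40.00 minimum applies from here.
From month 45 a fixed €40.00 at rate r clears €965.60 in 34 more payments. Total: 44 + 34 = 78 months.

78 months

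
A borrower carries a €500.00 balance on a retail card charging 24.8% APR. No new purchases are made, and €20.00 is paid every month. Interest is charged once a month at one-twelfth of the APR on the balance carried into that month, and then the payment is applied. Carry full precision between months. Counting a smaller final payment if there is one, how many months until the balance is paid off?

Monthly rate r = 24.8%/12 = 2.06667% = 0.0206667.
Recurrence: B ← B·(1+r) − €20.00.
Month 1: interest €10.33; balance after payment €490.33.
Month 2: interest €10.13; balance after payment €480.47.
Closed form: n = −ln(1 − rB₀/P)/ln(1+r) = −ln(0.48333)/ln(1.02067) ≈ 35.542, so the balance reaches zero during payment 36.

36 months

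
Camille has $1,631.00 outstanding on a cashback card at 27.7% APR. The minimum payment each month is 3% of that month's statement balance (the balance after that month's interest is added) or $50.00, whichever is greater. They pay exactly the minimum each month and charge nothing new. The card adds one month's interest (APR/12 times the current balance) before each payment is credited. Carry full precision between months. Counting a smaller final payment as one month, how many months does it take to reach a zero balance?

Monthly rate r = 27.7%/12 = 2.30833% = 0.0230833.
While 3% of the post-interest balance exceeds $50.00, each month B ← (B·(1+r))·(1 − 0.03), i.e. B shrinks by the factor (1+r)·0.97 = 0.99239.
This holds for months 1–1. Entering month 2 the balance is $1,618.59; 3% of the post-interest balance is now below $50.00, so the flat $50.00 minimum applies from here.
From month 2 a fixed $50.00 at rate r clears $1,618.59 in 61 more payments. Total: 1 + 61 = 62 months.

62 months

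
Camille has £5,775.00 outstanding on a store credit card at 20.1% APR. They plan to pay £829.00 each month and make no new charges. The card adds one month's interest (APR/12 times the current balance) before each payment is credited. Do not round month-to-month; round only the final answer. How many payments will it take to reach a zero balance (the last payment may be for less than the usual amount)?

8 payments

Monthly rate r = 20.1%/12 = 1.675% = 0.01675.
Recurrence: B ← B·(1+r) − £829.00.
Month 1: interest £96.73; balance after payment £5,042.73.
Month 2: interest £84.47; balance after payment £4,298.20.
Closed form: n = −ln(1 − rB₀/P)/ln(1+r) = −ln(0.88332)/ln(1.01675) ≈ 7.469, so the balance reaches zero during payment 8.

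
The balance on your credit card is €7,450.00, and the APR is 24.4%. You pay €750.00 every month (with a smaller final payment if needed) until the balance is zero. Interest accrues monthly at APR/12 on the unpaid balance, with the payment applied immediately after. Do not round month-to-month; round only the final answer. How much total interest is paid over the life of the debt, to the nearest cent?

Monthly rate r = 24.4%/12 = 2.03333% = 0.0203333.
Payoff takes n = ⌈−ln(1 − rB₀/P)/ln(1+r)⌉ = ⌈11.208⌉ = 12 payments; the last is €157.58.
Total paid = 11·€750.00 + €157.58 = €8,407.58.
Total interest = total paid − principal = €8,407.58 − €7,450.00 = €957.58.

€957.58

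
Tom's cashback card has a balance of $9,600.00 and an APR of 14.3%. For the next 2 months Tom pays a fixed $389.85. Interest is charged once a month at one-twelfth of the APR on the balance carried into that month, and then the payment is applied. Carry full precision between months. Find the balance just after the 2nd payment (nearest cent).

Monthly rate r = 14.3%/12 = 1.19167% = 0.0119167.
Each month: B ← B·(1+r) − $389.85.
Month 1: interest $114.40; balance after payment $9,324.55.
Month 2: interest $111.12; balance after payment $9,045.82.

$9,045.82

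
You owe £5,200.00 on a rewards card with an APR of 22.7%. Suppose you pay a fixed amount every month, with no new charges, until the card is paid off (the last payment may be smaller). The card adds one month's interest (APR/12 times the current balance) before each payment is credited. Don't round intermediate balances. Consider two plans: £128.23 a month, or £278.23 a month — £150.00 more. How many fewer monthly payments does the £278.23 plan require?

Monthly rate r = 22.7%/12 = 1.89167% = 0.0189167.
At £128.23/mo: n = ⌈−ln(1 − rB₀/P)/ln(1+r)⌉ = 78 payments (last £97.50); total interest = total paid − £5,200.00 = £4,771.21.
At £278.23/mo: 24 payments (last £78.20); total interest £1,277.49.
Payments saved = 78 − 24 = 54.

54 fewer payments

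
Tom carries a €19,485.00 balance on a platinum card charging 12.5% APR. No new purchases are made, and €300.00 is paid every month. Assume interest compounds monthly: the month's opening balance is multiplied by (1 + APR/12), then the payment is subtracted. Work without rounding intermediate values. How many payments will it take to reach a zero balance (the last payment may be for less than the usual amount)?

109 payments

Monthly rate r = 12.5%/12 = 1.04167% = 0.0104167.
Recurrence: B ← B·(1+r) − €300.00.
Month 1: interest €202.97; balance after payment €19,387.97.
Month 2: interest €201.96; balance after payment €19,289.93.
Closed form: n = −ln(1 − rB₀/P)/ln(1+r) = −ln(0.32344)/ln(1.01042) ≈ 108.923, so the balance reaches zero during payment 109.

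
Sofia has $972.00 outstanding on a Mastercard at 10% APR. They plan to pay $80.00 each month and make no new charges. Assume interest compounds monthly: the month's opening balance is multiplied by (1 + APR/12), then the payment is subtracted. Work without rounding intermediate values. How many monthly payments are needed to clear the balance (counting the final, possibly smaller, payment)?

Monthly rate r = 10%/12 = 0.833333% = 0.00833333.
Recurrence: B ← B·(1+r) − $80.00.
Month 1: interest $8.10; balance after payment $900.10.
Month 2: interest $7.50; balance after payment $827.60.
Closed form: n = −ln(1 − rB₀/P)/ln(1+r) = −ln(0.89875)/ln(1.00833) ≈ 12.863, so the balance reaches zero during payment 13.

13 months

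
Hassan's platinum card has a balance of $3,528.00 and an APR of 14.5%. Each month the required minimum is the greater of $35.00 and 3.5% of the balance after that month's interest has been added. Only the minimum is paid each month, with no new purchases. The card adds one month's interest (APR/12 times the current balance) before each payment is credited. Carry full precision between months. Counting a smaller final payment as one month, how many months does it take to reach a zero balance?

89 months

Monthly rate r = 14.5%/12 = 1.20833% = 0.0120833.
While 3.5% of the post-interest balance exceeds $35.00, each month B ← (B·(1+r))·(1 − 0.035), i.e. B shrinks by the factor (1+r)·0.965 = 0.97666.
This holds for months 1–54. Entering month 55 the balance is $985.56; 3.5% of the post-interest balance is now below $35.00, so the flat $35.00 minimum applies from here.
From month 55 a fixed $35.00 at rate r clears $985.56 in 35 more payments. Total: 54 + 35 = 89 months.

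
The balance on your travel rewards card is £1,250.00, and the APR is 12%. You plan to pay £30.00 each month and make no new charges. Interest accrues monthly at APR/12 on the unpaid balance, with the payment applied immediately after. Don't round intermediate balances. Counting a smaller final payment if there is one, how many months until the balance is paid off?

55 payments

Monthly rate r = 12%/12 = 1% = 0.01.
Recurrence: B ← B·(1+r) − £30.00.
Month 1: interest £12.50; balance after payment £1,232.50.
Month 2: interest £12.33; balance after payment £1,214.83.
Closed form: n = −ln(1 − rB₀/P)/ln(1+r) = −ln(0.58333)/ln(1.01) ≈ 54.169, so the balance reaches zero during payment 55.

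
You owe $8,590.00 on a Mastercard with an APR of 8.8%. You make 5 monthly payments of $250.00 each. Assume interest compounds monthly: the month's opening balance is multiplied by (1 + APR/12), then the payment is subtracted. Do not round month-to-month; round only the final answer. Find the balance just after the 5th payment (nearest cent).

$7,641.15

Monthly rate r = 8.8%/12 = 0.733333% = 0.00733333.
Each month: B ← B·(1+r) − $250.00.
Month 1: interest $62.99; balance after payment $8,402.99.
Month 2: interest $61.62; balance after payment $8,214.62.
Month 3: interest $60.24; balance after payment $8,024.86.
Month 4: interest $58.85; balance after payment $7,833.70.
Month 5: interest $57.45; balance after payment $7,641.15.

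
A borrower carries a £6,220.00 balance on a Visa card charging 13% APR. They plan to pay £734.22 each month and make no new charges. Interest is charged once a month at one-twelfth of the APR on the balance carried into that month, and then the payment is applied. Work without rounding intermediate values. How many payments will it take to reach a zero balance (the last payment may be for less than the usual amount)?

9 payments

Monthly rate r = 13%/12 = 1.08333% = 0.0108333.
Recurrence: B ← B·(1+r) − £734.22.
Month 1: interest £67.38; balance after payment £5,553.16.
Month 2: interest £60.16; balance after payment £4,879.10.
Closed form: n = −ln(1 − rB₀/P)/ln(1+r) = −ln(0.90822)/ln(1.01083) ≈ 8.934, so the balance reaches zero during payment 9.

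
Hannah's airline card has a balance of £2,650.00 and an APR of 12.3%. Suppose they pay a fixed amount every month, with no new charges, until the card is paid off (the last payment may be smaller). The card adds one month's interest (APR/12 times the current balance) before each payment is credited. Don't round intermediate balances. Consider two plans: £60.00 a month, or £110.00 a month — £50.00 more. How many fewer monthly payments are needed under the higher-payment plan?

32 fewer payments

Monthly rate r = 12.3%/12 = 1.025% = 0.01025.
At £60.00/mo: n = ⌈−ln(1 − rB₀/P)/ln(1+r)⌉ = 60 payments (last £6.51); total interest = total paid − £2,650.00 = £896.51.
At £110.00/mo: 28 payments (last £89.16); total interest £409.16.
Payments saved = 60 − 28 = 32.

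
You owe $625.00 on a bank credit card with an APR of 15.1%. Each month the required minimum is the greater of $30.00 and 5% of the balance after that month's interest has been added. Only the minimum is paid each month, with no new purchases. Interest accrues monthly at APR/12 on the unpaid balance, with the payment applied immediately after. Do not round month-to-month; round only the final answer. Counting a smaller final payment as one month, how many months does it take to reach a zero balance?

25 months

Monthly rate r = 15.1%/12 = 1.25833% = 0.0125833.
While 5% of the post-interest balance exceeds $30.00, each month B ← (B·(1+r))·(1 − 0.05), i.e. B shrinks by the factor (1+r)·0.95 = 0.96195.
This holds for months 1–2. Entering month 3 the balance is $578.35; 5% of the post-interest balance is now below $30.00, so the flat $30.00 minimum applies from here.
From month 3 a fixed $30.00 at rate r clears $578.35 in 23 more payments. Total: 2 + 23 = 25 months.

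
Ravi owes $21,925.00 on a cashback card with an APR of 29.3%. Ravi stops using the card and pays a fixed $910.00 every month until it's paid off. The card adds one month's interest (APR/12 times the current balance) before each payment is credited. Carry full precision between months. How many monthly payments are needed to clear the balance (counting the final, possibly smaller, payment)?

37 months

Monthly rate r = 29.3%/12 = 2.44167% = 0.0244167.
Recurrence: B ← B·(1+r) − $910.00.
Month 1: interest $535.34; balance after payment $21,550.34.
Month 2: interest $526.19; balance after payment $21,166.52.
Closed form: n = −ln(1 − rB₀/P)/ln(1+r) = −ln(0.41172)/ln(1.02442) ≈ 36.786, so the balance reaches zero during payment 37.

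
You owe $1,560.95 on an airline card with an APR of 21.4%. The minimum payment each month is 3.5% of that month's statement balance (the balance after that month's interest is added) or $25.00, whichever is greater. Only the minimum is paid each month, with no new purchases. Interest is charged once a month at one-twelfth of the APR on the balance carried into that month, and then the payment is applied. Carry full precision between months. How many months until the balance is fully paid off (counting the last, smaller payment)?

Monthly rate r = 21.4%/12 = 1.78333% = 0.0178333.
While 3.5% of the post-interest balance exceeds $25.00, each month B ← (B·(1+r))·(1 − 0.035), i.e. B shrinks by the factor (1+r)·0.965 = 0.98221.
This holds for months 1–45. Entering month 46 the balance is $695.93; 3.5% of the post-interest balance is now below $25.00, so the flat $25.00 minimum applies from here.
From month 46 a fixed $25.00 at rate r clears $695.93 in 39 more payments. Total: 45 + 39 = 84 months.

84 months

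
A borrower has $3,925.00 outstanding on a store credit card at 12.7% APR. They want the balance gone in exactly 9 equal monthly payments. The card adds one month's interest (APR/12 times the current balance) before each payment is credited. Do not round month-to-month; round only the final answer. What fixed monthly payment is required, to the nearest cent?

$459.51

Monthly rate r = 12.7%/12 = 1.05833% = 0.0105833.
Level-payment amortization: P = B₀·r / (1 − (1+r)^(−n)) = 3925.00·0.0105833 / (1 − 1.01058^(−9)).
Denominator 1 − (1+r)^(−9) = 0.0903992363.
P = 41.5396 / 0.0903992363 ≈ 459.51.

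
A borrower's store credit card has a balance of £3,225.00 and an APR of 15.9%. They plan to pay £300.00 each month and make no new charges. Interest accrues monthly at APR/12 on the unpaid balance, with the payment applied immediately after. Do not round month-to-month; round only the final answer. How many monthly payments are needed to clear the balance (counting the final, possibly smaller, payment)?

Monthly rate r = 15.9%/12 = 1.325% = 0.01325.
Recurrence: B ← B·(1+r) − £300.00.
Month 1: interest £42.73; balance after payment £2,967.73.
Month 2: interest £39.32; balance after payment £2,707.05.
Closed form: n = −ln(1 − rB₀/P)/ln(1+r) = −ln(0.85756)/ln(1.01325) ≈ 11.674, so the balance reaches zero during payment 12.

12 payments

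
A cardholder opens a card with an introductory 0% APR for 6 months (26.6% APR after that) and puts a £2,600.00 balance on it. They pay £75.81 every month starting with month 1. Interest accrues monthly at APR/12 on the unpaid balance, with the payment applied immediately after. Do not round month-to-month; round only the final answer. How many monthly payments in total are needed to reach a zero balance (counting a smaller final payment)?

52 payments

Promo months 1–6 at r₀ = 0%/12 = 0; months 7+ at r₁ = 26.6%/12 = 0.0221667.
After month 6 (no interest yet): B = £2,600.00 − 6·£75.81 = £2,145.14.
Then at r₁ with £75.81/mo: n₂ = −ln(1 − r₁·B/P)/ln(1+r₁) ≈ 45.01 → 46 more payments.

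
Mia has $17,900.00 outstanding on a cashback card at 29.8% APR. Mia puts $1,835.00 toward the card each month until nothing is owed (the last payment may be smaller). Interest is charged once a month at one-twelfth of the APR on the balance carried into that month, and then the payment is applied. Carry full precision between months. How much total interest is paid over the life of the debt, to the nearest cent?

Monthly rate r = 29.8%/12 = 2.48333% = 0.0248333.
Payoff takes n = ⌈−ln(1 − rB₀/P)/ln(1+r)⌉ = ⌈11.308⌉ = 12 payments; the last is $570.58.
Total paid = 11·$1,835.00 + $570.58 = $20,755.58.
Total interest = total paid − principal = $20,755.58 − $17,900.00 = $2,855.58.

$2,855.58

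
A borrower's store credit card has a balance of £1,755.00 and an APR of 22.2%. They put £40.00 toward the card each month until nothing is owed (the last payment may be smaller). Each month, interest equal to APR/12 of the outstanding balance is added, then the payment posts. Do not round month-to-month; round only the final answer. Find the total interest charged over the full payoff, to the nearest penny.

Monthly rate r = 22.2%/12 = 1.85% = 0.0185.
Payoff takes n = ⌈−ln(1 − rB₀/P)/ln(1+r)⌉ = ⌈91.084⌉ = 92 payments; the last is £3.38.
Total paid = 91·£40.00 + £3.38 = £3,643.38.
Total interest = total paid − principal = £3,643.38 − £1,755.00 = £1,888.38.

£1,888.38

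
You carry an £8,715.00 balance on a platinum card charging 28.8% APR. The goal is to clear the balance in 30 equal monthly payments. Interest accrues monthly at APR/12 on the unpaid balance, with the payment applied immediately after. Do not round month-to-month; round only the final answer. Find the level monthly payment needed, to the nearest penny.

Monthly rate r = 28.8%/12 = 2.4% = 0.024.
Level-payment amortization: P = B₀·r / (1 − (1+r)^(−n)) = 8715.00·0.024 / (1 − 1.024^(−30)).
Denominator 1 − (1+r)^(−30) = 0.509090653.
P = 209.16 / 0.509090653 ≈ 410.85.

£410.85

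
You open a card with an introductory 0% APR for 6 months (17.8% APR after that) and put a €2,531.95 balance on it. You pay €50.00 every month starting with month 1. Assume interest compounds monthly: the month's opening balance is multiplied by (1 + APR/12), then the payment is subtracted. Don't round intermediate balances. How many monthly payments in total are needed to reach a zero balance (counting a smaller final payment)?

Promo months 1–6 at r₀ = 0%/12 = 0; months 7+ at r₁ = 17.8%/12 = 0.0148333.
After month 6 (no interest yet): B = €2,531.95 − 6·€50.00 = €2,231.95.
Then at r₁ with €50.00/mo: n₂ = −ln(1 − r₁·B/P)/ln(1+r₁) ≈ 73.70 → 74 more payments.

80 payments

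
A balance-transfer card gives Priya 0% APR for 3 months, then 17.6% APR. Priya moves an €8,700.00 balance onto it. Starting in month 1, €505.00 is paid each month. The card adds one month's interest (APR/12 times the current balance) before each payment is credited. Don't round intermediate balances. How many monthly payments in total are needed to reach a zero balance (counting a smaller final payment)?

20 payments

Promo months 1–3 at r₀ = 0%/12 = 0; months 4+ at r₁ = 17.6%/12 = 0.0146667.
After month 3 (no interest yet): B = €8,700.00 − 3·€505.00 = €7,185.00.
Then at r₁ with €505.00/mo: n₂ = −ln(1 − r₁·B/P)/ln(1+r₁) ≈ 16.07 → 17 more payments.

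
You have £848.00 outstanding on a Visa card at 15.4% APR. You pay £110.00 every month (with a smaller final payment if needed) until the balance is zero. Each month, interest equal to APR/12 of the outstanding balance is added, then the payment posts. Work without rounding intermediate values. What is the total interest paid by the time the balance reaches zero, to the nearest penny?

Monthly rate r = 15.4%/12 = 1.28333% = 0.0128333.
Payoff takes n = ⌈−ln(1 − rB₀/P)/ln(1+r)⌉ = ⌈8.170⌉ = 9 payments; the last is £18.75.
Total paid = 8·£110.00 + £18.75 = £898.75.
Total interest = total paid − principal = £898.75 − £848.00 = £50.75.

£50.75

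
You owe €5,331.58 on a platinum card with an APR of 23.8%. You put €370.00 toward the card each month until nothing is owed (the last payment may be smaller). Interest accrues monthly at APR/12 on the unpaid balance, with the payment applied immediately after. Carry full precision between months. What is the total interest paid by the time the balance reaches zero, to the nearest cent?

Monthly rate r = 23.8%/12 = 1.98333% = 0.0198333.
Payoff takes n = ⌈−ln(1 − rB₀/P)/ln(1+r)⌉ = ⌈17.138⌉ = 18 payments; the last is €51.57.
Total paid = 17·€370.00 + €51.57 = €6,341.57.
Total interest = total paid − principal = €6,341.57 − €5,331.58 = €1,009.99.

€1,009.99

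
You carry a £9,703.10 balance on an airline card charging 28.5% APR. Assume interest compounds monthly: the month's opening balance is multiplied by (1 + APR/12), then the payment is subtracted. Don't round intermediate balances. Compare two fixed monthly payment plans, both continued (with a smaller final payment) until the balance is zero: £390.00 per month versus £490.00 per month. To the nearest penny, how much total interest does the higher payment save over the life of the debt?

Monthly rate r = 28.5%/12 = 2.375% = 0.02375.
At £390.00/mo: n = ⌈−ln(1 − rB₀/P)/ln(1+r)⌉ = 39 payments (last £30.76); total interest = total paid − £9,703.10 = £5,147.66.
At £490.00/mo: 28 payments (last £35.82); total interest £3,562.72.
Interest saved = £5,147.66 − £3,562.72 = £1,584.94.

£1,584.94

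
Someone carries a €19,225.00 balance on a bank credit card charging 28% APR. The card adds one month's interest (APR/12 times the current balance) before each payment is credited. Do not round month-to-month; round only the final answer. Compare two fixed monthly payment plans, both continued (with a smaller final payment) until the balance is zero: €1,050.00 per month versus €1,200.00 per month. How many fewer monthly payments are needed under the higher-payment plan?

Monthly rate r = 28%/12 = 2.33333% = 0.0233333.
At €1,050.00/mo: n = ⌈−ln(1 − rB₀/P)/ln(1+r)⌉ = 25 payments (last €169.65); total interest = total paid − €19,225.00 = €6,144.65.
At €1,200.00/mo: 21 payments (last €357.24); total interest €5,132.24.
Payments saved = 25 − 21 = 4.

4 fewer payments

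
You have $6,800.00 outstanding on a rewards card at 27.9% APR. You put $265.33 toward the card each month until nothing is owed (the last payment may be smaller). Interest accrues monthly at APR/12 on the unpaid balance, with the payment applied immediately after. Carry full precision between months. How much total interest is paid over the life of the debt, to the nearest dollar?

$3,660

Monthly rate r = 27.9%/12 = 2.325% = 0.02325.
Payoff takes n = ⌈−ln(1 − rB₀/P)/ln(1+r)⌉ = ⌈39.419⌉ = 40 payments; the last is $111.90.
Total paid = 39·$265.33 + $111.90 = $10,459.77.
Total interest = total paid − principal = $10,459.77 − $6,800.00 = $3,659.77.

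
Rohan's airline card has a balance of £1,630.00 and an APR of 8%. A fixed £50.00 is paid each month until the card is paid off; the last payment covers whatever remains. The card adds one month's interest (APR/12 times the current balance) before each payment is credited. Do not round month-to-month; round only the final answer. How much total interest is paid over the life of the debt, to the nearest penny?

£214.00

Monthly rate r = 8%/12 = 0.666667% = 0.00666667.
Payoff takes n = ⌈−ln(1 − rB₀/P)/ln(1+r)⌉ = ⌈36.880⌉ = 37 payments; the last is £44.00.
Total paid = 36·£50.00 + £44.00 = £1,844.00.
Total interest = total paid − principal = £1,844.00 − £1,630.00 = £214.00.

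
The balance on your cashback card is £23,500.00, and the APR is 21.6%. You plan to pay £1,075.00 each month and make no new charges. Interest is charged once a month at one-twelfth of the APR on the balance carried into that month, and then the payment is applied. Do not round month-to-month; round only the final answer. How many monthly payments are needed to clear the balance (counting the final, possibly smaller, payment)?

29 payments

Monthly rate r = 21.6%/12 = 1.8% = 0.018.
Recurrence: B ← B·(1+r) − £1,075.00.
Month 1: interest £423.00; balance after payment £22,848.00.
Month 2: interest £411.26; balance after payment £22,184.26.
Closed form: n = −ln(1 − rB₀/P)/ln(1+r) = −ln(0.60651)/ln(1.018) ≈ 28.029, so the balance reaches zero during payment 29.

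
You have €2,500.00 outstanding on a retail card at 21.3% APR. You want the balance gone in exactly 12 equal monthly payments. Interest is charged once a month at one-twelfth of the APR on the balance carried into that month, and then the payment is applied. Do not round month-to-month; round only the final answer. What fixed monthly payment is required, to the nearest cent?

Monthly rate r = 21.3%/12 = 1.775% = 0.01775.
Level-payment amortization: P = B₀·r / (1 − (1+r)^(−n)) = 2500.00·0.01775 / (1 − 1.01775^(−12)).
Denominator 1 − (1+r)^(−12) = 0.190332574.
P = 44.375 / 0.190332574 ≈ 233.14.

€233.14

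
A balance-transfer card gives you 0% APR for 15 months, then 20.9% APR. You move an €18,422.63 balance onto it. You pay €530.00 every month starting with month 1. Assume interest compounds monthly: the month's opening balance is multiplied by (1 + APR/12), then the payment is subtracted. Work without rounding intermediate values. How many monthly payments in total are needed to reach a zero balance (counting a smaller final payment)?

Promo months 1–15 at r₀ = 0%/12 = 0; months 16+ at r₁ = 20.9%/12 = 0.0174167.
After month 15 (no interest yet): B = €18,422.63 − 15·€530.00 = €10,472.63.
Then at r₁ with €530.00/mo: n₂ = −ln(1 − r₁·B/P)/ln(1+r₁) ≈ 24.43 → 25 more payments.

40 months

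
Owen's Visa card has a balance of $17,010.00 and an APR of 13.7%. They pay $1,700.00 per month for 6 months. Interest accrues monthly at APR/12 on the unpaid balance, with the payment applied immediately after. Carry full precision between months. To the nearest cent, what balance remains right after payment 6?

$7,713.36

Monthly rate r = 13.7%/12 = 1.14167% = 0.0114167.
Each month: B ← B·(1+r) − $1,700.00.
Month 1: interest $194.20; balance after payment $15,504.20.
Month 2: interest $177.01; balance after payment $13,981.20.
Month 3: interest $159.62; balance after payment $12,440.82.
Month 4: interest $142.03; balance after payment $10,882.86.
Month 5: interest $124.25; balance after payment $9,307.10.
Month 6: interest $106.26; balance after payment $7,713.36.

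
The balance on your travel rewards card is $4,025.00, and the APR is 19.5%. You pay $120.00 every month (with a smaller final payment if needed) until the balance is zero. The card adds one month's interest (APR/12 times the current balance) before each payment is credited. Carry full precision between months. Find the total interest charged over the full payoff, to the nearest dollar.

$1,838

Monthly rate r = 19.5%/12 = 1.625% = 0.01625.
Payoff takes n = ⌈−ln(1 − rB₀/P)/ln(1+r)⌉ = ⌈48.859⌉ = 49 payments; the last is $103.16.
Total paid = 48·$120.00 + $103.16 = $5,863.16.
Total interest = total paid − principal = $5,863.16 − $4,025.00 = $1,838.16.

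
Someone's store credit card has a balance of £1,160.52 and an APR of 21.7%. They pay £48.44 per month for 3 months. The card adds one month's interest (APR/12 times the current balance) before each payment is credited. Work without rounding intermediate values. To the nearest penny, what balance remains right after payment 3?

£1,076.66

Monthly rate r = 21.7%/12 = 1.80833% = 0.0180833.
Each month: B ← B·(1+r) − £48.44.
Month 1: interest £20.99; balance after payment £1,133.07.
Month 2: interest £20.49; balance after payment £1,105.12.
Month 3: interest £19.98; balance after payment £1,076.66.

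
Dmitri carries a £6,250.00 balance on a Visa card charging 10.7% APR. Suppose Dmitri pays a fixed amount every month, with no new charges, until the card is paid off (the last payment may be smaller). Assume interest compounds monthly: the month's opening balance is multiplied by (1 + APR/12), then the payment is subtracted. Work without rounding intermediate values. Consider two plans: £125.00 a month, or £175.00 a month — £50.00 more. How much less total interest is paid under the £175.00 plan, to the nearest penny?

£753.99

Monthly rate r = 10.7%/12 = 0.891667% = 0.00891667.
At £125.00/mo: n = ⌈−ln(1 − rB₀/P)/ln(1+r)⌉ = 67 payments (last £62.07); total interest = total paid − £6,250.00 = £2,062.07.
At £175.00/mo: 44 payments (last £33.08); total interest £1,308.08.
Interest saved = £2,062.07 − £1,308.08 = £753.99.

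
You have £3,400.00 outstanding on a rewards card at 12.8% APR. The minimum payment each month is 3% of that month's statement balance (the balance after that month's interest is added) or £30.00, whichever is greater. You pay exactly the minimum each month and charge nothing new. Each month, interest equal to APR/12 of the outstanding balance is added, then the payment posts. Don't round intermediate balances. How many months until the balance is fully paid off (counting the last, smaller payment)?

104 months

Monthly rate r = 12.8%/12 = 1.06667% = 0.0106667.
While 3% of the post-interest balance exceeds £30.00, each month B ← (B·(1+r))·(1 − 0.03), i.e. B shrinks by the factor (1+r)·0.97 = 0.98035.
This holds for months 1–63. Entering month 64 the balance is £973.64; 3% of the post-interest balance is now below £30.00, so the flat £30.00 minimum applies from here.
From month 64 a fixed £30.00 at rate r clears £973.64 in 41 more payments. Total: 63 + 41 = 104 months.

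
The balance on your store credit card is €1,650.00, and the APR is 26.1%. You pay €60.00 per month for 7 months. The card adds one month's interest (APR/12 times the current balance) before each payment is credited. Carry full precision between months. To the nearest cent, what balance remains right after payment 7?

€1,469.79

Monthly rate r = 26.1%/12 = 2.175% = 0.02175.
Each month: B ← B·(1+r) − €60.00.
Month 1: interest €35.89; balance after payment €1,625.89.
Month 2: interest €35.36; balance after payment €1,601.25.
Month 3: interest €34.83; balance after payment €1,576.08.
Month 4: interest €34.28; balance after payment €1,550.36.
Month 5: interest €33.72; balance after payment €1,524.08.
Month 6: interest €33.15; balance after payment €1,497.23.
Month 7: interest €32.56; balance after payment €1,469.79.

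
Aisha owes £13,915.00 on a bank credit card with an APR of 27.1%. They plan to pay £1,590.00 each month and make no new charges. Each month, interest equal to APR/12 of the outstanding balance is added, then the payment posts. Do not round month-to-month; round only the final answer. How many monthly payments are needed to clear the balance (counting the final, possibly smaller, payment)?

Monthly rate r = 27.1%/12 = 2.25833% = 0.0225833.
Recurrence: B ← B·(1+r) − £1,590.00.
Month 1: interest £314.25; balance after payment £12,639.25.
Month 2: interest £285.44; balance after payment £11,334.68.
Closed form: n = −ln(1 − rB₀/P)/ln(1+r) = −ln(0.80236)/ln(1.02258) ≈ 9.860, so the balance reaches zero during payment 10.

10 payments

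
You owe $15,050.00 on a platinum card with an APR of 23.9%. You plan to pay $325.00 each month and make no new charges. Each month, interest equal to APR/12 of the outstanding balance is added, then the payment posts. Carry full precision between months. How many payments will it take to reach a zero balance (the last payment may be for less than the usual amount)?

Monthly rate r = 23.9%/12 = 1.99167% = 0.0199167.
Recurrence: B ← B·(1+r) − $325.00.
Month 1: interest $299.75; balance after payment $15,024.75.
Month 2: interest $299.24; balance after payment $14,998.99.
Closed form: n = −ln(1 − rB₀/P)/ln(1+r) = −ln(0.077705)/ln(1.01992) ≈ 129.549, so the balance reaches zero during payment 130.

130 payments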